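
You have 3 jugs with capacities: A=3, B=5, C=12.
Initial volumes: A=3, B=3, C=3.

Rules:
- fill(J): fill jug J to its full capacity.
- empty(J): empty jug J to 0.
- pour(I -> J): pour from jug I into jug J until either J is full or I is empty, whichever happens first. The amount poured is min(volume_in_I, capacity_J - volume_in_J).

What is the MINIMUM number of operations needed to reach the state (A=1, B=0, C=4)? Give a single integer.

BFS from (A=3, B=3, C=3). One shortest path:
  1. empty(A) -> (A=0 B=3 C=3)
  2. fill(C) -> (A=0 B=3 C=12)
  3. pour(C -> A) -> (A=3 B=3 C=9)
  4. pour(A -> B) -> (A=1 B=5 C=9)
  5. empty(B) -> (A=1 B=0 C=9)
  6. pour(C -> B) -> (A=1 B=5 C=4)
  7. empty(B) -> (A=1 B=0 C=4)
Reached target in 7 moves.

Answer: 7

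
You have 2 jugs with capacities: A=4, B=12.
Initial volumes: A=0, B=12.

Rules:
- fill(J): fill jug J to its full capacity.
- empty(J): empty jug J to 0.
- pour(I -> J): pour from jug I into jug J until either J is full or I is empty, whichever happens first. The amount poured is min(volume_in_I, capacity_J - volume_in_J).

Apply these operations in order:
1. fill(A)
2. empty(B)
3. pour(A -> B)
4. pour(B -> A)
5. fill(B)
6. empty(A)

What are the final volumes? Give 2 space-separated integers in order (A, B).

Step 1: fill(A) -> (A=4 B=12)
Step 2: empty(B) -> (A=4 B=0)
Step 3: pour(A -> B) -> (A=0 B=4)
Step 4: pour(B -> A) -> (A=4 B=0)
Step 5: fill(B) -> (A=4 B=12)
Step 6: empty(A) -> (A=0 B=12)

Answer: 0 12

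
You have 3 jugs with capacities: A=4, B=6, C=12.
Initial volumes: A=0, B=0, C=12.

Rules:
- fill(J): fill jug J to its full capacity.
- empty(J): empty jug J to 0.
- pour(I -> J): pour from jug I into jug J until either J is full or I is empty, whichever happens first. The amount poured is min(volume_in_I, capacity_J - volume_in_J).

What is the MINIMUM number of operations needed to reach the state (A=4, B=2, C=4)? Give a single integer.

BFS from (A=0, B=0, C=12). One shortest path:
  1. fill(A) -> (A=4 B=0 C=12)
  2. fill(B) -> (A=4 B=6 C=12)
  3. empty(C) -> (A=4 B=6 C=0)
  4. pour(A -> C) -> (A=0 B=6 C=4)
  5. pour(B -> A) -> (A=4 B=2 C=4)
Reached target in 5 moves.

Answer: 5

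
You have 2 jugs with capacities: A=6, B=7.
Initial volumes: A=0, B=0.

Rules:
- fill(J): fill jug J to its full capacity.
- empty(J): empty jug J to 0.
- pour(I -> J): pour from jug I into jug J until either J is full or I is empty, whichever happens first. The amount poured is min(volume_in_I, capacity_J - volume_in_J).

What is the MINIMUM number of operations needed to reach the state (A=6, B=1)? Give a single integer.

Answer: 2

Derivation:
BFS from (A=0, B=0). One shortest path:
  1. fill(B) -> (A=0 B=7)
  2. pour(B -> A) -> (A=6 B=1)
Reached target in 2 moves.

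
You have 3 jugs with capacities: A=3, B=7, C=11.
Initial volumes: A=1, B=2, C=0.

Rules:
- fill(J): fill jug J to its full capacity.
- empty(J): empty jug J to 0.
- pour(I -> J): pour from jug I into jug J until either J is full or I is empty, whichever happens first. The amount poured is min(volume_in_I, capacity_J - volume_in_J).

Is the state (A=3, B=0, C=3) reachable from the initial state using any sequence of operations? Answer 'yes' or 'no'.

BFS from (A=1, B=2, C=0):
  1. pour(A -> B) -> (A=0 B=3 C=0)
  2. fill(A) -> (A=3 B=3 C=0)
  3. pour(B -> C) -> (A=3 B=0 C=3)
Target reached → yes.

Answer: yes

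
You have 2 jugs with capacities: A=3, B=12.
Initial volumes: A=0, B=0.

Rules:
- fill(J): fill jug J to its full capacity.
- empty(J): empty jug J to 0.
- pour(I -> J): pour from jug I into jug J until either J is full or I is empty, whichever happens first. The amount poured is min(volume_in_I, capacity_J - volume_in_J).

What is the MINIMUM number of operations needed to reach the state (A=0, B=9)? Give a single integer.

Answer: 3

Derivation:
BFS from (A=0, B=0). One shortest path:
  1. fill(B) -> (A=0 B=12)
  2. pour(B -> A) -> (A=3 B=9)
  3. empty(A) -> (A=0 B=9)
Reached target in 3 moves.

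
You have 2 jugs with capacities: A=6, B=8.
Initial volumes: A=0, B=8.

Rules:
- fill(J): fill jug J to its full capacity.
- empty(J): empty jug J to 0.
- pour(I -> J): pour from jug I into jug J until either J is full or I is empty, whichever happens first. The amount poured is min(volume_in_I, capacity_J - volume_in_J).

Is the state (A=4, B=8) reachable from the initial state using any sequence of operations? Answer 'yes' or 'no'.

Answer: yes

Derivation:
BFS from (A=0, B=8):
  1. fill(A) -> (A=6 B=8)
  2. empty(B) -> (A=6 B=0)
  3. pour(A -> B) -> (A=0 B=6)
  4. fill(A) -> (A=6 B=6)
  5. pour(A -> B) -> (A=4 B=8)
Target reached → yes.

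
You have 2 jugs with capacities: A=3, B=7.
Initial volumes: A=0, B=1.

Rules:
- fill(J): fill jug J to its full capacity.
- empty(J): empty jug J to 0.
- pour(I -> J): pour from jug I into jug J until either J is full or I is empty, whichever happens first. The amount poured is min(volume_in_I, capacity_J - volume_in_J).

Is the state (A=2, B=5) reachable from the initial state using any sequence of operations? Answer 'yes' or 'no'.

Answer: no

Derivation:
BFS explored all 20 reachable states.
Reachable set includes: (0,0), (0,1), (0,2), (0,3), (0,4), (0,5), (0,6), (0,7), (1,0), (1,7), (2,0), (2,7) ...
Target (A=2, B=5) not in reachable set → no.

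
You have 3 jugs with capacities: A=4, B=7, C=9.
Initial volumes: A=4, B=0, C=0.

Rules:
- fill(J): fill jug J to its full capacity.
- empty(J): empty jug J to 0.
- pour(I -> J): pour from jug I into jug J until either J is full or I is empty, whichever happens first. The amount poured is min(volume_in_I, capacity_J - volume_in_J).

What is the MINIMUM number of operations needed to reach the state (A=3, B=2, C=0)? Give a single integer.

BFS from (A=4, B=0, C=0). One shortest path:
  1. empty(A) -> (A=0 B=0 C=0)
  2. fill(C) -> (A=0 B=0 C=9)
  3. pour(C -> B) -> (A=0 B=7 C=2)
  4. pour(B -> A) -> (A=4 B=3 C=2)
  5. empty(A) -> (A=0 B=3 C=2)
  6. pour(B -> A) -> (A=3 B=0 C=2)
  7. pour(C -> B) -> (A=3 B=2 C=0)
Reached target in 7 moves.

Answer: 7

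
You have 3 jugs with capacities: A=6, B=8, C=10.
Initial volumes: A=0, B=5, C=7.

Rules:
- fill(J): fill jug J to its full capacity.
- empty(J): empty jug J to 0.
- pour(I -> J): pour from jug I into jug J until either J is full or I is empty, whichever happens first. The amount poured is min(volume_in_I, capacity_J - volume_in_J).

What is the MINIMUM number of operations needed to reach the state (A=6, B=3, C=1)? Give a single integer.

BFS from (A=0, B=5, C=7). One shortest path:
  1. fill(A) -> (A=6 B=5 C=7)
  2. pour(A -> B) -> (A=3 B=8 C=7)
  3. empty(B) -> (A=3 B=0 C=7)
  4. pour(A -> B) -> (A=0 B=3 C=7)
  5. pour(C -> A) -> (A=6 B=3 C=1)
Reached target in 5 moves.

Answer: 5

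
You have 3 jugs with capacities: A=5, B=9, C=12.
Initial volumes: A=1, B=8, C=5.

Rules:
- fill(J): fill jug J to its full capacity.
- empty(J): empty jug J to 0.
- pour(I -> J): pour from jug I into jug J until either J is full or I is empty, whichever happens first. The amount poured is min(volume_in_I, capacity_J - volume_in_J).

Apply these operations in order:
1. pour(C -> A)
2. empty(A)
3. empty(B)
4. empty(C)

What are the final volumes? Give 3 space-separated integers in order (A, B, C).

Answer: 0 0 0

Derivation:
Step 1: pour(C -> A) -> (A=5 B=8 C=1)
Step 2: empty(A) -> (A=0 B=8 C=1)
Step 3: empty(B) -> (A=0 B=0 C=1)
Step 4: empty(C) -> (A=0 B=0 C=0)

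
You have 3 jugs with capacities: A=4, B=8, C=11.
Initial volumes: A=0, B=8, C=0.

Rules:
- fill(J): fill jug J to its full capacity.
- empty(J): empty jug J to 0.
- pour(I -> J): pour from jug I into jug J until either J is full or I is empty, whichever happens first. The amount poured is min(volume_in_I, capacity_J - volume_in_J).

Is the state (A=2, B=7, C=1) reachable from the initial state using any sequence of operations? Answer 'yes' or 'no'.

BFS explored all 330 reachable states.
Reachable set includes: (0,0,0), (0,0,1), (0,0,2), (0,0,3), (0,0,4), (0,0,5), (0,0,6), (0,0,7), (0,0,8), (0,0,9), (0,0,10), (0,0,11) ...
Target (A=2, B=7, C=1) not in reachable set → no.

Answer: no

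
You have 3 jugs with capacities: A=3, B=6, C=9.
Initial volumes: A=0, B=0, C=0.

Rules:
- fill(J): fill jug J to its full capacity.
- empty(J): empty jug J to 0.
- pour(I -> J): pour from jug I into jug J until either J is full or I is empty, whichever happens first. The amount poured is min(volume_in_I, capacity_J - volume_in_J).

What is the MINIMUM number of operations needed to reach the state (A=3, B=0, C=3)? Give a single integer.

Answer: 3

Derivation:
BFS from (A=0, B=0, C=0). One shortest path:
  1. fill(A) -> (A=3 B=0 C=0)
  2. pour(A -> C) -> (A=0 B=0 C=3)
  3. fill(A) -> (A=3 B=0 C=3)
Reached target in 3 moves.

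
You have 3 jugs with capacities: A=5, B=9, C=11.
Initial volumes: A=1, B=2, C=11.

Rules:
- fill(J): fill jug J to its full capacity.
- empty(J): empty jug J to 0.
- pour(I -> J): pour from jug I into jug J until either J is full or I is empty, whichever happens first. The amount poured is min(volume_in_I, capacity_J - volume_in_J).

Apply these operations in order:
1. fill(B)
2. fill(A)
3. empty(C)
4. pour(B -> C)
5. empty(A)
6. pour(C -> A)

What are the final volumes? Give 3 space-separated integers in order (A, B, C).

Step 1: fill(B) -> (A=1 B=9 C=11)
Step 2: fill(A) -> (A=5 B=9 C=11)
Step 3: empty(C) -> (A=5 B=9 C=0)
Step 4: pour(B -> C) -> (A=5 B=0 C=9)
Step 5: empty(A) -> (A=0 B=0 C=9)
Step 6: pour(C -> A) -> (A=5 B=0 C=4)

Answer: 5 0 4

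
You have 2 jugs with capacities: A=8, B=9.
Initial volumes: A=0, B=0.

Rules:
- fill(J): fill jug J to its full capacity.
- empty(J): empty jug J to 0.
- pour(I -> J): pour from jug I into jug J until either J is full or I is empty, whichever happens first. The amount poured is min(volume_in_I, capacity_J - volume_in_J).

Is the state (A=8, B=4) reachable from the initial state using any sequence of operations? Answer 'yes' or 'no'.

Answer: yes

Derivation:
BFS from (A=0, B=0):
  1. fill(B) -> (A=0 B=9)
  2. pour(B -> A) -> (A=8 B=1)
  3. empty(A) -> (A=0 B=1)
  4. pour(B -> A) -> (A=1 B=0)
  5. fill(B) -> (A=1 B=9)
  6. pour(B -> A) -> (A=8 B=2)
  7. empty(A) -> (A=0 B=2)
  8. pour(B -> A) -> (A=2 B=0)
  9. fill(B) -> (A=2 B=9)
  10. pour(B -> A) -> (A=8 B=3)
  11. empty(A) -> (A=0 B=3)
  12. pour(B -> A) -> (A=3 B=0)
  13. fill(B) -> (A=3 B=9)
  14. pour(B -> A) -> (A=8 B=4)
Target reached → yes.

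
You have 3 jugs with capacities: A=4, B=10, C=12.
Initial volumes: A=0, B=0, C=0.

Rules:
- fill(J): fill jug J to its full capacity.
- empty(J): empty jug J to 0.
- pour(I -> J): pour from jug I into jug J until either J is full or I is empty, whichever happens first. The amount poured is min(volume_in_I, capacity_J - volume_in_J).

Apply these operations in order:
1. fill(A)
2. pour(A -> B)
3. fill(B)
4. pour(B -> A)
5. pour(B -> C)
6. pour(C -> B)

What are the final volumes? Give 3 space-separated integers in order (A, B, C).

Step 1: fill(A) -> (A=4 B=0 C=0)
Step 2: pour(A -> B) -> (A=0 B=4 C=0)
Step 3: fill(B) -> (A=0 B=10 C=0)
Step 4: pour(B -> A) -> (A=4 B=6 C=0)
Step 5: pour(B -> C) -> (A=4 B=0 C=6)
Step 6: pour(C -> B) -> (A=4 B=6 C=0)

Answer: 4 6 0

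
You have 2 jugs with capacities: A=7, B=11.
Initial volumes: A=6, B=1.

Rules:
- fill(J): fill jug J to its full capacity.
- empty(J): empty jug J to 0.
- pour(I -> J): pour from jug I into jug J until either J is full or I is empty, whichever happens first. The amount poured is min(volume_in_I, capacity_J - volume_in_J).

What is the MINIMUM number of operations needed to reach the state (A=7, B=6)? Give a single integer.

Answer: 3

Derivation:
BFS from (A=6, B=1). One shortest path:
  1. empty(B) -> (A=6 B=0)
  2. pour(A -> B) -> (A=0 B=6)
  3. fill(A) -> (A=7 B=6)
Reached target in 3 moves.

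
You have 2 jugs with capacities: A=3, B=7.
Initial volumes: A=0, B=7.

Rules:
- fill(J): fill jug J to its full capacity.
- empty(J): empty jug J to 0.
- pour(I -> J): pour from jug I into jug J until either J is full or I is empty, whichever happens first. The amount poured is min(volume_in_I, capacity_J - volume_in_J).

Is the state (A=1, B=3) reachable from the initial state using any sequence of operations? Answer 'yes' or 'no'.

Answer: no

Derivation:
BFS explored all 20 reachable states.
Reachable set includes: (0,0), (0,1), (0,2), (0,3), (0,4), (0,5), (0,6), (0,7), (1,0), (1,7), (2,0), (2,7) ...
Target (A=1, B=3) not in reachable set → no.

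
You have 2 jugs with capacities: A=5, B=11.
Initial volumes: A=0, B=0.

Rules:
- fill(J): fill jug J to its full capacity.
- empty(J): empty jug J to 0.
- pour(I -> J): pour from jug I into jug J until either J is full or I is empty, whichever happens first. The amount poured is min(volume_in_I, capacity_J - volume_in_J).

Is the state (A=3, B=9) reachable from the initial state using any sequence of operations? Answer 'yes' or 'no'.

BFS explored all 32 reachable states.
Reachable set includes: (0,0), (0,1), (0,2), (0,3), (0,4), (0,5), (0,6), (0,7), (0,8), (0,9), (0,10), (0,11) ...
Target (A=3, B=9) not in reachable set → no.

Answer: no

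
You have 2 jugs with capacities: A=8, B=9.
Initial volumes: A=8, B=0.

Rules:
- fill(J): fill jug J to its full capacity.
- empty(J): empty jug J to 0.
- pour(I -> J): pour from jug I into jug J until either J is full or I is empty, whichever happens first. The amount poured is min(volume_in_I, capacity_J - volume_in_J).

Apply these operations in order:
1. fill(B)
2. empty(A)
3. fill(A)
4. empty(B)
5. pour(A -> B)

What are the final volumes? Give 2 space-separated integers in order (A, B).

Answer: 0 8

Derivation:
Step 1: fill(B) -> (A=8 B=9)
Step 2: empty(A) -> (A=0 B=9)
Step 3: fill(A) -> (A=8 B=9)
Step 4: empty(B) -> (A=8 B=0)
Step 5: pour(A -> B) -> (A=0 B=8)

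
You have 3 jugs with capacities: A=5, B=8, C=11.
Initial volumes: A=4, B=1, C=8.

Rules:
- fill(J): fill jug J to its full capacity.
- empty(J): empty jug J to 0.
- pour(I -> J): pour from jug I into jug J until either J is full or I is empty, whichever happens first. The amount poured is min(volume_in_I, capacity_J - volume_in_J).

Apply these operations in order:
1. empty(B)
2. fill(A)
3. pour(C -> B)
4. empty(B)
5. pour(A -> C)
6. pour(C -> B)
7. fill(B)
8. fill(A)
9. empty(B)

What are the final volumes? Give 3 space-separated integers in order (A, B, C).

Step 1: empty(B) -> (A=4 B=0 C=8)
Step 2: fill(A) -> (A=5 B=0 C=8)
Step 3: pour(C -> B) -> (A=5 B=8 C=0)
Step 4: empty(B) -> (A=5 B=0 C=0)
Step 5: pour(A -> C) -> (A=0 B=0 C=5)
Step 6: pour(C -> B) -> (A=0 B=5 C=0)
Step 7: fill(B) -> (A=0 B=8 C=0)
Step 8: fill(A) -> (A=5 B=8 C=0)
Step 9: empty(B) -> (A=5 B=0 C=0)

Answer: 5 0 0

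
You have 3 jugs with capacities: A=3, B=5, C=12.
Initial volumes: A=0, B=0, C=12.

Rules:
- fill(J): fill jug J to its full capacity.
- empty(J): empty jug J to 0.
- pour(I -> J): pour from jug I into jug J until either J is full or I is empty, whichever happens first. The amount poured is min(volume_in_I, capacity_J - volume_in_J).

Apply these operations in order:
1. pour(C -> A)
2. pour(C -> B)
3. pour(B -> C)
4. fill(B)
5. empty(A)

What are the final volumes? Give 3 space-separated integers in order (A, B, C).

Step 1: pour(C -> A) -> (A=3 B=0 C=9)
Step 2: pour(C -> B) -> (A=3 B=5 C=4)
Step 3: pour(B -> C) -> (A=3 B=0 C=9)
Step 4: fill(B) -> (A=3 B=5 C=9)
Step 5: empty(A) -> (A=0 B=5 C=9)

Answer: 0 5 9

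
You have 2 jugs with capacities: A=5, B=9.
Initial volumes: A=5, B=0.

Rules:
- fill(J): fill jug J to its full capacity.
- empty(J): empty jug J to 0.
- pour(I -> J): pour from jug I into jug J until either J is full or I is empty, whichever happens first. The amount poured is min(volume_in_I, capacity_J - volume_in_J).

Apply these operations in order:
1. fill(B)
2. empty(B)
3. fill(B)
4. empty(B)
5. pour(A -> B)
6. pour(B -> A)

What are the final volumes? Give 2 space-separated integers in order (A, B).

Step 1: fill(B) -> (A=5 B=9)
Step 2: empty(B) -> (A=5 B=0)
Step 3: fill(B) -> (A=5 B=9)
Step 4: empty(B) -> (A=5 B=0)
Step 5: pour(A -> B) -> (A=0 B=5)
Step 6: pour(B -> A) -> (A=5 B=0)

Answer: 5 0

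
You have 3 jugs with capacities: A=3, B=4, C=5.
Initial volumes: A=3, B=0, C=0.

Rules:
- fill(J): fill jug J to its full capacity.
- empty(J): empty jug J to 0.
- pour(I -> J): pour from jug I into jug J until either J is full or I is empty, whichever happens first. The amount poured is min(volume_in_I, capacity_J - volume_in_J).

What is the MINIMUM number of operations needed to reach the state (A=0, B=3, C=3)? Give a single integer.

BFS from (A=3, B=0, C=0). One shortest path:
  1. pour(A -> B) -> (A=0 B=3 C=0)
  2. fill(A) -> (A=3 B=3 C=0)
  3. pour(A -> C) -> (A=0 B=3 C=3)
Reached target in 3 moves.

Answer: 3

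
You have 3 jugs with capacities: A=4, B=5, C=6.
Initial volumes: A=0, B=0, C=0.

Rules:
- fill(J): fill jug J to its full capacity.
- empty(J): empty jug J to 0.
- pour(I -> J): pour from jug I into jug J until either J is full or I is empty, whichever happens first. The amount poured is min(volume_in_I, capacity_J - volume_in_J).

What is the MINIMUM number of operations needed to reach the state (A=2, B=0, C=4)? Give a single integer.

BFS from (A=0, B=0, C=0). One shortest path:
  1. fill(C) -> (A=0 B=0 C=6)
  2. pour(C -> A) -> (A=4 B=0 C=2)
  3. pour(A -> B) -> (A=0 B=4 C=2)
  4. pour(C -> A) -> (A=2 B=4 C=0)
  5. pour(B -> C) -> (A=2 B=0 C=4)
Reached target in 5 moves.

Answer: 5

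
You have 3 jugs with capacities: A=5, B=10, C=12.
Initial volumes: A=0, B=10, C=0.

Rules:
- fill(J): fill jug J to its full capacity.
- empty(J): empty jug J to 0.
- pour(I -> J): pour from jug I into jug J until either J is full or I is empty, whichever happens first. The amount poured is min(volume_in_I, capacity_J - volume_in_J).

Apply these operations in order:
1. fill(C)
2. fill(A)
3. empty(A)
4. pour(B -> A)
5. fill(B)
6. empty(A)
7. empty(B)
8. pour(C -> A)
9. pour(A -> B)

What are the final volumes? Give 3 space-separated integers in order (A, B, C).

Step 1: fill(C) -> (A=0 B=10 C=12)
Step 2: fill(A) -> (A=5 B=10 C=12)
Step 3: empty(A) -> (A=0 B=10 C=12)
Step 4: pour(B -> A) -> (A=5 B=5 C=12)
Step 5: fill(B) -> (A=5 B=10 C=12)
Step 6: empty(A) -> (A=0 B=10 C=12)
Step 7: empty(B) -> (A=0 B=0 C=12)
Step 8: pour(C -> A) -> (A=5 B=0 C=7)
Step 9: pour(A -> B) -> (A=0 B=5 C=7)

Answer: 0 5 7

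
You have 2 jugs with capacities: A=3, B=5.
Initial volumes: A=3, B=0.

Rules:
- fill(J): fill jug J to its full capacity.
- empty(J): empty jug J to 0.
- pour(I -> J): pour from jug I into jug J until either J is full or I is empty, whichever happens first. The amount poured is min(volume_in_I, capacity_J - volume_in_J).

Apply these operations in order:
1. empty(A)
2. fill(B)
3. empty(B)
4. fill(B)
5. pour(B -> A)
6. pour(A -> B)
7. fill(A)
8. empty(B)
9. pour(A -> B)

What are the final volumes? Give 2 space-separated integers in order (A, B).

Step 1: empty(A) -> (A=0 B=0)
Step 2: fill(B) -> (A=0 B=5)
Step 3: empty(B) -> (A=0 B=0)
Step 4: fill(B) -> (A=0 B=5)
Step 5: pour(B -> A) -> (A=3 B=2)
Step 6: pour(A -> B) -> (A=0 B=5)
Step 7: fill(A) -> (A=3 B=5)
Step 8: empty(B) -> (A=3 B=0)
Step 9: pour(A -> B) -> (A=0 B=3)

Answer: 0 3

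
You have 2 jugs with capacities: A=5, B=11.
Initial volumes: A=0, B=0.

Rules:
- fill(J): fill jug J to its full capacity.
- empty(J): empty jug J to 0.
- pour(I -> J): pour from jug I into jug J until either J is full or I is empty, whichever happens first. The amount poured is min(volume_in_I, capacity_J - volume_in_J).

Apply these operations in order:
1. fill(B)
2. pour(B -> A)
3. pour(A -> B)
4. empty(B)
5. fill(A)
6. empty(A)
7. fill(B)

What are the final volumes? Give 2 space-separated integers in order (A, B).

Answer: 0 11

Derivation:
Step 1: fill(B) -> (A=0 B=11)
Step 2: pour(B -> A) -> (A=5 B=6)
Step 3: pour(A -> B) -> (A=0 B=11)
Step 4: empty(B) -> (A=0 B=0)
Step 5: fill(A) -> (A=5 B=0)
Step 6: empty(A) -> (A=0 B=0)
Step 7: fill(B) -> (A=0 B=11)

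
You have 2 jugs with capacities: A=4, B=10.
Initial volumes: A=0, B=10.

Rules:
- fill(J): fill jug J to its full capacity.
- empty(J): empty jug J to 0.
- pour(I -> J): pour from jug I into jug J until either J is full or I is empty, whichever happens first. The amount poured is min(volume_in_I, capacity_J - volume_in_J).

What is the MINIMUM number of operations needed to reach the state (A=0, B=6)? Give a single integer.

BFS from (A=0, B=10). One shortest path:
  1. pour(B -> A) -> (A=4 B=6)
  2. empty(A) -> (A=0 B=6)
Reached target in 2 moves.

Answer: 2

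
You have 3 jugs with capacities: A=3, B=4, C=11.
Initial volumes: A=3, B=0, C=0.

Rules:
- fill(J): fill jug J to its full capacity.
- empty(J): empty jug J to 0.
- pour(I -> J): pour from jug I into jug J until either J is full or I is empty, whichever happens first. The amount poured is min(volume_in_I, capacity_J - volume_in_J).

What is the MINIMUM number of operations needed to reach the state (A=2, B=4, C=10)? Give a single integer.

BFS from (A=3, B=0, C=0). One shortest path:
  1. fill(C) -> (A=3 B=0 C=11)
  2. pour(A -> B) -> (A=0 B=3 C=11)
  3. fill(A) -> (A=3 B=3 C=11)
  4. pour(C -> B) -> (A=3 B=4 C=10)
  5. empty(B) -> (A=3 B=0 C=10)
  6. pour(A -> B) -> (A=0 B=3 C=10)
  7. fill(A) -> (A=3 B=3 C=10)
  8. pour(A -> B) -> (A=2 B=4 C=10)
Reached target in 8 moves.

Answer: 8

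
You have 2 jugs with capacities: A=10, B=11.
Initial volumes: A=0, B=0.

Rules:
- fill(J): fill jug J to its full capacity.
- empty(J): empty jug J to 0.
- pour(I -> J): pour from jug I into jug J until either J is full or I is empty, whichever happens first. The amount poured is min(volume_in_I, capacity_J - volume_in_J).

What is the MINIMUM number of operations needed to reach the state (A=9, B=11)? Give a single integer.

BFS from (A=0, B=0). One shortest path:
  1. fill(A) -> (A=10 B=0)
  2. pour(A -> B) -> (A=0 B=10)
  3. fill(A) -> (A=10 B=10)
  4. pour(A -> B) -> (A=9 B=11)
Reached target in 4 moves.

Answer: 4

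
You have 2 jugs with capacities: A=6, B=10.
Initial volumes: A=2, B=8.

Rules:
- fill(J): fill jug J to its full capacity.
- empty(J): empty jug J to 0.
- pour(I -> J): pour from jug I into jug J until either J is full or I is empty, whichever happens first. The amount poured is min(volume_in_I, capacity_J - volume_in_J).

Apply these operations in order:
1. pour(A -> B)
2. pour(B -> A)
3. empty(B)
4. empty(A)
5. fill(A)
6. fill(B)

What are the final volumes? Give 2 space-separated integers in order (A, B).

Step 1: pour(A -> B) -> (A=0 B=10)
Step 2: pour(B -> A) -> (A=6 B=4)
Step 3: empty(B) -> (A=6 B=0)
Step 4: empty(A) -> (A=0 B=0)
Step 5: fill(A) -> (A=6 B=0)
Step 6: fill(B) -> (A=6 B=10)

Answer: 6 10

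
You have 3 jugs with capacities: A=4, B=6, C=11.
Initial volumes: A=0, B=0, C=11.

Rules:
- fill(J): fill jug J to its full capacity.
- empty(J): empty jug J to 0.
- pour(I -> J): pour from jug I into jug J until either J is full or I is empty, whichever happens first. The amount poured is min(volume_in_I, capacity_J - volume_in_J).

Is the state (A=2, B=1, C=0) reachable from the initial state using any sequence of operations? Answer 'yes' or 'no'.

BFS from (A=0, B=0, C=11):
  1. pour(C -> A) -> (A=4 B=0 C=7)
  2. empty(A) -> (A=0 B=0 C=7)
  3. pour(C -> B) -> (A=0 B=6 C=1)
  4. pour(B -> A) -> (A=4 B=2 C=1)
  5. empty(A) -> (A=0 B=2 C=1)
  6. pour(B -> A) -> (A=2 B=0 C=1)
  7. pour(C -> B) -> (A=2 B=1 C=0)
Target reached → yes.

Answer: yes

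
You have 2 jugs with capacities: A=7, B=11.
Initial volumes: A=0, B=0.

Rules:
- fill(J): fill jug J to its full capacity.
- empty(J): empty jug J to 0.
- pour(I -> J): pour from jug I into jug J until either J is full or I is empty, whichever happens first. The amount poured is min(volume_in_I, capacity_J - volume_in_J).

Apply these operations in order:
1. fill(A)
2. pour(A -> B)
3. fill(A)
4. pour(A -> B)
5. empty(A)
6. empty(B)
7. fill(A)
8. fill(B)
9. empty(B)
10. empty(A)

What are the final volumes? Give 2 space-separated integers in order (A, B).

Step 1: fill(A) -> (A=7 B=0)
Step 2: pour(A -> B) -> (A=0 B=7)
Step 3: fill(A) -> (A=7 B=7)
Step 4: pour(A -> B) -> (A=3 B=11)
Step 5: empty(A) -> (A=0 B=11)
Step 6: empty(B) -> (A=0 B=0)
Step 7: fill(A) -> (A=7 B=0)
Step 8: fill(B) -> (A=7 B=11)
Step 9: empty(B) -> (A=7 B=0)
Step 10: empty(A) -> (A=0 B=0)

Answer: 0 0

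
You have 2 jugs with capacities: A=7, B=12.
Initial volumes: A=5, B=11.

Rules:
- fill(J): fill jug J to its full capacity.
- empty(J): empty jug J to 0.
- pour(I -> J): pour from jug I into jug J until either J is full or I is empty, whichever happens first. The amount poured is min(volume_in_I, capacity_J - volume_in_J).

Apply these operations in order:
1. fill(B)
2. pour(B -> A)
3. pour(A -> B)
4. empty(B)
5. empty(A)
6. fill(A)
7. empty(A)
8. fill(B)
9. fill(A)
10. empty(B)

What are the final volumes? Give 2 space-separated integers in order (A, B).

Step 1: fill(B) -> (A=5 B=12)
Step 2: pour(B -> A) -> (A=7 B=10)
Step 3: pour(A -> B) -> (A=5 B=12)
Step 4: empty(B) -> (A=5 B=0)
Step 5: empty(A) -> (A=0 B=0)
Step 6: fill(A) -> (A=7 B=0)
Step 7: empty(A) -> (A=0 B=0)
Step 8: fill(B) -> (A=0 B=12)
Step 9: fill(A) -> (A=7 B=12)
Step 10: empty(B) -> (A=7 B=0)

Answer: 7 0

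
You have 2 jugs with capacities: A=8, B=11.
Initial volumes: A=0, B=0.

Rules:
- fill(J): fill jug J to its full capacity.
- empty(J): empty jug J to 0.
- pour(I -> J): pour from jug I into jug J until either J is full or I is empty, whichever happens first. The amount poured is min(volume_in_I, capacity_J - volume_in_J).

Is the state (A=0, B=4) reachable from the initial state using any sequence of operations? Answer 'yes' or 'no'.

BFS from (A=0, B=0):
  1. fill(B) -> (A=0 B=11)
  2. pour(B -> A) -> (A=8 B=3)
  3. empty(A) -> (A=0 B=3)
  4. pour(B -> A) -> (A=3 B=0)
  5. fill(B) -> (A=3 B=11)
  6. pour(B -> A) -> (A=8 B=6)
  7. empty(A) -> (A=0 B=6)
  8. pour(B -> A) -> (A=6 B=0)
  9. fill(B) -> (A=6 B=11)
  10. pour(B -> A) -> (A=8 B=9)
  11. empty(A) -> (A=0 B=9)
  12. pour(B -> A) -> (A=8 B=1)
  13. empty(A) -> (A=0 B=1)
  14. pour(B -> A) -> (A=1 B=0)
  15. fill(B) -> (A=1 B=11)
  16. pour(B -> A) -> (A=8 B=4)
  17. empty(A) -> (A=0 B=4)
Target reached → yes.

Answer: yes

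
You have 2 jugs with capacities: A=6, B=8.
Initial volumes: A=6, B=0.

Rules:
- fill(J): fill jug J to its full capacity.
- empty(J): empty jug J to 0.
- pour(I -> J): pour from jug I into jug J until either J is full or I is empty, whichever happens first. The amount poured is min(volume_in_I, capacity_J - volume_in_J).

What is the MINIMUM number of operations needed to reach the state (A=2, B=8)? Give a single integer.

BFS from (A=6, B=0). One shortest path:
  1. empty(A) -> (A=0 B=0)
  2. fill(B) -> (A=0 B=8)
  3. pour(B -> A) -> (A=6 B=2)
  4. empty(A) -> (A=0 B=2)
  5. pour(B -> A) -> (A=2 B=0)
  6. fill(B) -> (A=2 B=8)
Reached target in 6 moves.

Answer: 6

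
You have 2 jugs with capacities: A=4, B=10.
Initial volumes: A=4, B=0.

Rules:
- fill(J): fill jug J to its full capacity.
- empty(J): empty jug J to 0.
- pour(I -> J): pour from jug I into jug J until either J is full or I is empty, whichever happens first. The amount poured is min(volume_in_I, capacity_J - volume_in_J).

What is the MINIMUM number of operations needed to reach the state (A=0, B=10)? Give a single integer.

BFS from (A=4, B=0). One shortest path:
  1. empty(A) -> (A=0 B=0)
  2. fill(B) -> (A=0 B=10)
Reached target in 2 moves.

Answer: 2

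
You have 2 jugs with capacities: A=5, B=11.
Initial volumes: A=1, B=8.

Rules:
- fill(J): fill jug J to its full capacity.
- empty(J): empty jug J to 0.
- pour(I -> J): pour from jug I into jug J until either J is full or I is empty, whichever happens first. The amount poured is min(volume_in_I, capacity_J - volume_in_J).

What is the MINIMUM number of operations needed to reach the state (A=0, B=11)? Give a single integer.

BFS from (A=1, B=8). One shortest path:
  1. empty(A) -> (A=0 B=8)
  2. fill(B) -> (A=0 B=11)
Reached target in 2 moves.

Answer: 2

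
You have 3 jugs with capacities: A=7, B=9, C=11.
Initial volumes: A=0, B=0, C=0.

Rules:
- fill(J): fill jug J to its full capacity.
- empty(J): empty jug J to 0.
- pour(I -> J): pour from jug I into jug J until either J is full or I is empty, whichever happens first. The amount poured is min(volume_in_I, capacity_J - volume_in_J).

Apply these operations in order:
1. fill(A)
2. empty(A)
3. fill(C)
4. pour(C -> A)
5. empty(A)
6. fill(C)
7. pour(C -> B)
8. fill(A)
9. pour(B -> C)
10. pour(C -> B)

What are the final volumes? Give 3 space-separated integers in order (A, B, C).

Step 1: fill(A) -> (A=7 B=0 C=0)
Step 2: empty(A) -> (A=0 B=0 C=0)
Step 3: fill(C) -> (A=0 B=0 C=11)
Step 4: pour(C -> A) -> (A=7 B=0 C=4)
Step 5: empty(A) -> (A=0 B=0 C=4)
Step 6: fill(C) -> (A=0 B=0 C=11)
Step 7: pour(C -> B) -> (A=0 B=9 C=2)
Step 8: fill(A) -> (A=7 B=9 C=2)
Step 9: pour(B -> C) -> (A=7 B=0 C=11)
Step 10: pour(C -> B) -> (A=7 B=9 C=2)

Answer: 7 9 2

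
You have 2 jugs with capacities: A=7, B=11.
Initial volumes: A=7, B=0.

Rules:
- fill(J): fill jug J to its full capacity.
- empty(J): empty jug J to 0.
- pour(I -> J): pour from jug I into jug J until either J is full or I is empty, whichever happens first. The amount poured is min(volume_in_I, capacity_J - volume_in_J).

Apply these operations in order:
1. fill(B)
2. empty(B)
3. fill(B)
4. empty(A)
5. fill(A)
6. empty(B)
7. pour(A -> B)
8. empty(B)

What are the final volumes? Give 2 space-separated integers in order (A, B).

Step 1: fill(B) -> (A=7 B=11)
Step 2: empty(B) -> (A=7 B=0)
Step 3: fill(B) -> (A=7 B=11)
Step 4: empty(A) -> (A=0 B=11)
Step 5: fill(A) -> (A=7 B=11)
Step 6: empty(B) -> (A=7 B=0)
Step 7: pour(A -> B) -> (A=0 B=7)
Step 8: empty(B) -> (A=0 B=0)

Answer: 0 0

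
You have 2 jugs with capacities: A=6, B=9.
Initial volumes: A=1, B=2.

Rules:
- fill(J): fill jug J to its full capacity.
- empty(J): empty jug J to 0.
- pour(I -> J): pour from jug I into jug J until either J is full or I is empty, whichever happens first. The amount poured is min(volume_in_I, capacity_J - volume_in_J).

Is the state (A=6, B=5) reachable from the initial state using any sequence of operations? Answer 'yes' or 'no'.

BFS from (A=1, B=2):
  1. empty(A) -> (A=0 B=2)
  2. pour(B -> A) -> (A=2 B=0)
  3. fill(B) -> (A=2 B=9)
  4. pour(B -> A) -> (A=6 B=5)
Target reached → yes.

Answer: yes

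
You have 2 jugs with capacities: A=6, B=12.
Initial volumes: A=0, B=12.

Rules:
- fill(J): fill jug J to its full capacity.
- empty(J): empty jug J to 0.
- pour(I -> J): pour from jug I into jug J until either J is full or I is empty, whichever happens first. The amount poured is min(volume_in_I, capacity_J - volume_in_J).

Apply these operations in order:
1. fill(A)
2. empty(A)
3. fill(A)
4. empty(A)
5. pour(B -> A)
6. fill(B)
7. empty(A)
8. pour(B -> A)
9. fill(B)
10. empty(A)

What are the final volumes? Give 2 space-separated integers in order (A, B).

Step 1: fill(A) -> (A=6 B=12)
Step 2: empty(A) -> (A=0 B=12)
Step 3: fill(A) -> (A=6 B=12)
Step 4: empty(A) -> (A=0 B=12)
Step 5: pour(B -> A) -> (A=6 B=6)
Step 6: fill(B) -> (A=6 B=12)
Step 7: empty(A) -> (A=0 B=12)
Step 8: pour(B -> A) -> (A=6 B=6)
Step 9: fill(B) -> (A=6 B=12)
Step 10: empty(A) -> (A=0 B=12)

Answer: 0 12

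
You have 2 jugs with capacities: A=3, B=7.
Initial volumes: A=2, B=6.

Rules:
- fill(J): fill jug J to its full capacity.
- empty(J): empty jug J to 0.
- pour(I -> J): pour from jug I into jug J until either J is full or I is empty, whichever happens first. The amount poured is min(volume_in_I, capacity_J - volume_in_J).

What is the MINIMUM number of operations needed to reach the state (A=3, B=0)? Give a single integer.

BFS from (A=2, B=6). One shortest path:
  1. fill(A) -> (A=3 B=6)
  2. empty(B) -> (A=3 B=0)
Reached target in 2 moves.

Answer: 2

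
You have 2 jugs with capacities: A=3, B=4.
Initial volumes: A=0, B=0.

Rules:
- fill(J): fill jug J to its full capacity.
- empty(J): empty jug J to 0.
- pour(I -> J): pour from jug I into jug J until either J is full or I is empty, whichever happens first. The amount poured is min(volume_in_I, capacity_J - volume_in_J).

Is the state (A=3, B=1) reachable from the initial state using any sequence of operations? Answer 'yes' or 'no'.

Answer: yes

Derivation:
BFS from (A=0, B=0):
  1. fill(B) -> (A=0 B=4)
  2. pour(B -> A) -> (A=3 B=1)
Target reached → yes.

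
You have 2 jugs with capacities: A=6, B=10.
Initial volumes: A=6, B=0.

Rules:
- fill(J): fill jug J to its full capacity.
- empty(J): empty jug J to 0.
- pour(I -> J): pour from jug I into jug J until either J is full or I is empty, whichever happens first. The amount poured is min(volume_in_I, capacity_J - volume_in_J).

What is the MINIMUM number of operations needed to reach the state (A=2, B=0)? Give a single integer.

BFS from (A=6, B=0). One shortest path:
  1. pour(A -> B) -> (A=0 B=6)
  2. fill(A) -> (A=6 B=6)
  3. pour(A -> B) -> (A=2 B=10)
  4. empty(B) -> (A=2 B=0)
Reached target in 4 moves.

Answer: 4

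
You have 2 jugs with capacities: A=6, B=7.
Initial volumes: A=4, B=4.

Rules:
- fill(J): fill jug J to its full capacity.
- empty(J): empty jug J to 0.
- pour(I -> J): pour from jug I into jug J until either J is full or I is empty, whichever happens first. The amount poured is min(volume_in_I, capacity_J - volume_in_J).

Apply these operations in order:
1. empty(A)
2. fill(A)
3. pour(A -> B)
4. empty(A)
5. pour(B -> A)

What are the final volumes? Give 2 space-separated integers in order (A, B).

Answer: 6 1

Derivation:
Step 1: empty(A) -> (A=0 B=4)
Step 2: fill(A) -> (A=6 B=4)
Step 3: pour(A -> B) -> (A=3 B=7)
Step 4: empty(A) -> (A=0 B=7)
Step 5: pour(B -> A) -> (A=6 B=1)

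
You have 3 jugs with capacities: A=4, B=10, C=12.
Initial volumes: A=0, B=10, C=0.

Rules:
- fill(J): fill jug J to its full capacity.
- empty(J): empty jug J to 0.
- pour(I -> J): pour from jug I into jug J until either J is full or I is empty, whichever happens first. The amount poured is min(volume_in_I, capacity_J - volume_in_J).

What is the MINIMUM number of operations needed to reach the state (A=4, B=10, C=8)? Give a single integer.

Answer: 2

Derivation:
BFS from (A=0, B=10, C=0). One shortest path:
  1. fill(C) -> (A=0 B=10 C=12)
  2. pour(C -> A) -> (A=4 B=10 C=8)
Reached target in 2 moves.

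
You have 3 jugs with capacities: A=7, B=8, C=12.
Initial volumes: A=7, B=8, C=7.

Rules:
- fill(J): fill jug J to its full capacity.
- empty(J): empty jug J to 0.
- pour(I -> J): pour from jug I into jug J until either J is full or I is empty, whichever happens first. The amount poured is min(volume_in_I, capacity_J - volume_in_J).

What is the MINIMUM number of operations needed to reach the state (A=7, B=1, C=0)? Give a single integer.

Answer: 3

Derivation:
BFS from (A=7, B=8, C=7). One shortest path:
  1. empty(A) -> (A=0 B=8 C=7)
  2. empty(C) -> (A=0 B=8 C=0)
  3. pour(B -> A) -> (A=7 B=1 C=0)
Reached target in 3 moves.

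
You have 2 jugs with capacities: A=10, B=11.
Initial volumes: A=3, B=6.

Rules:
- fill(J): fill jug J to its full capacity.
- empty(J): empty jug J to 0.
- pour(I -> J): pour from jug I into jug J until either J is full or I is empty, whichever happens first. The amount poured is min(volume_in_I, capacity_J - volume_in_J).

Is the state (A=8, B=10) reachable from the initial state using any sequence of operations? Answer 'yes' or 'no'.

BFS explored all 43 reachable states.
Reachable set includes: (0,0), (0,1), (0,2), (0,3), (0,4), (0,5), (0,6), (0,7), (0,8), (0,9), (0,10), (0,11) ...
Target (A=8, B=10) not in reachable set → no.

Answer: no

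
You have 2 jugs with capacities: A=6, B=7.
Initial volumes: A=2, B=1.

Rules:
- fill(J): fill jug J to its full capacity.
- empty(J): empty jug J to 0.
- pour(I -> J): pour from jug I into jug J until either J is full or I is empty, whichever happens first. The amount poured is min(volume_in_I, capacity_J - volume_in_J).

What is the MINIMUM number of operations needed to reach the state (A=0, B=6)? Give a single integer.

Answer: 3

Derivation:
BFS from (A=2, B=1). One shortest path:
  1. fill(A) -> (A=6 B=1)
  2. empty(B) -> (A=6 B=0)
  3. pour(A -> B) -> (A=0 B=6)
Reached target in 3 moves.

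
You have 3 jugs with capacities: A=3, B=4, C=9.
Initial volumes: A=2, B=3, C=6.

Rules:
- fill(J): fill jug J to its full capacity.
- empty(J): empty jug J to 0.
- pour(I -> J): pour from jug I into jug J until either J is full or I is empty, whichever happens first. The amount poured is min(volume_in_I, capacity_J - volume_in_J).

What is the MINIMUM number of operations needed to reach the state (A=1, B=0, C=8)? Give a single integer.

BFS from (A=2, B=3, C=6). One shortest path:
  1. empty(A) -> (A=0 B=3 C=6)
  2. pour(C -> B) -> (A=0 B=4 C=5)
  3. pour(B -> A) -> (A=3 B=1 C=5)
  4. pour(A -> C) -> (A=0 B=1 C=8)
  5. pour(B -> A) -> (A=1 B=0 C=8)
Reached target in 5 moves.

Answer: 5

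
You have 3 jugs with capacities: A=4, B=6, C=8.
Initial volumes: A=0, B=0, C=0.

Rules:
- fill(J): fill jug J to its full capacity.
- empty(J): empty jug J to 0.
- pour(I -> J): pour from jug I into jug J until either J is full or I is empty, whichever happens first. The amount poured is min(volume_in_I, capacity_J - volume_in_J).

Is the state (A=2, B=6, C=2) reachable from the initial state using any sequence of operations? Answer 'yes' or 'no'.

BFS from (A=0, B=0, C=0):
  1. fill(A) -> (A=4 B=0 C=0)
  2. fill(B) -> (A=4 B=6 C=0)
  3. pour(B -> C) -> (A=4 B=0 C=6)
  4. pour(A -> C) -> (A=2 B=0 C=8)
  5. pour(C -> B) -> (A=2 B=6 C=2)
Target reached → yes.

Answer: yes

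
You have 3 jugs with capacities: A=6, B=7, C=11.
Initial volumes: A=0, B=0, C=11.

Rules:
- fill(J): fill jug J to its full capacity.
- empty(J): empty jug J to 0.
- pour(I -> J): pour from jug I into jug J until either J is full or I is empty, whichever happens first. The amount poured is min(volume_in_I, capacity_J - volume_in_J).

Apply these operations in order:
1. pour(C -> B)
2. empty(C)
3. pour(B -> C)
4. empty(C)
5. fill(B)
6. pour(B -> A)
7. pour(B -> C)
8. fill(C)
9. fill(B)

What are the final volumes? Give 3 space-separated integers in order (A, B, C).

Step 1: pour(C -> B) -> (A=0 B=7 C=4)
Step 2: empty(C) -> (A=0 B=7 C=0)
Step 3: pour(B -> C) -> (A=0 B=0 C=7)
Step 4: empty(C) -> (A=0 B=0 C=0)
Step 5: fill(B) -> (A=0 B=7 C=0)
Step 6: pour(B -> A) -> (A=6 B=1 C=0)
Step 7: pour(B -> C) -> (A=6 B=0 C=1)
Step 8: fill(C) -> (A=6 B=0 C=11)
Step 9: fill(B) -> (A=6 B=7 C=11)

Answer: 6 7 11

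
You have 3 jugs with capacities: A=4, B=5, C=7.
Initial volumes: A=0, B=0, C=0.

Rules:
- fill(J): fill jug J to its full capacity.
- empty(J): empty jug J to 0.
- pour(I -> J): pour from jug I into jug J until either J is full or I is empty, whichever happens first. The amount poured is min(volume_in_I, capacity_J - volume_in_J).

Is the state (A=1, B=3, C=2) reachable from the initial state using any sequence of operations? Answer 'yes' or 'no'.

BFS explored all 168 reachable states.
Reachable set includes: (0,0,0), (0,0,1), (0,0,2), (0,0,3), (0,0,4), (0,0,5), (0,0,6), (0,0,7), (0,1,0), (0,1,1), (0,1,2), (0,1,3) ...
Target (A=1, B=3, C=2) not in reachable set → no.

Answer: no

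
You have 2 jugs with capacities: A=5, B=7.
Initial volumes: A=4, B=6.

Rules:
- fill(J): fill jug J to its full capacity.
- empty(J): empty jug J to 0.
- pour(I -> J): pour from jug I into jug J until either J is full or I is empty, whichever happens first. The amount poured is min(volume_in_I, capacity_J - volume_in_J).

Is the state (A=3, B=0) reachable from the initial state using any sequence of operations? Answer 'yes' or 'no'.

BFS from (A=4, B=6):
  1. pour(A -> B) -> (A=3 B=7)
  2. empty(B) -> (A=3 B=0)
Target reached → yes.

Answer: yes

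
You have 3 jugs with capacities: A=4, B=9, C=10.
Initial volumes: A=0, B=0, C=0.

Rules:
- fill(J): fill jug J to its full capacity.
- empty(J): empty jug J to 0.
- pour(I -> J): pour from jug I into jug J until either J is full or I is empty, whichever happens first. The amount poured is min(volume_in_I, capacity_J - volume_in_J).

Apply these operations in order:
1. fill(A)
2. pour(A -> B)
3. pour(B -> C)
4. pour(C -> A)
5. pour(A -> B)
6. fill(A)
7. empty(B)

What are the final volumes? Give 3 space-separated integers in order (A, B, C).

Answer: 4 0 0

Derivation:
Step 1: fill(A) -> (A=4 B=0 C=0)
Step 2: pour(A -> B) -> (A=0 B=4 C=0)
Step 3: pour(B -> C) -> (A=0 B=0 C=4)
Step 4: pour(C -> A) -> (A=4 B=0 C=0)
Step 5: pour(A -> B) -> (A=0 B=4 C=0)
Step 6: fill(A) -> (A=4 B=4 C=0)
Step 7: empty(B) -> (A=4 B=0 C=0)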